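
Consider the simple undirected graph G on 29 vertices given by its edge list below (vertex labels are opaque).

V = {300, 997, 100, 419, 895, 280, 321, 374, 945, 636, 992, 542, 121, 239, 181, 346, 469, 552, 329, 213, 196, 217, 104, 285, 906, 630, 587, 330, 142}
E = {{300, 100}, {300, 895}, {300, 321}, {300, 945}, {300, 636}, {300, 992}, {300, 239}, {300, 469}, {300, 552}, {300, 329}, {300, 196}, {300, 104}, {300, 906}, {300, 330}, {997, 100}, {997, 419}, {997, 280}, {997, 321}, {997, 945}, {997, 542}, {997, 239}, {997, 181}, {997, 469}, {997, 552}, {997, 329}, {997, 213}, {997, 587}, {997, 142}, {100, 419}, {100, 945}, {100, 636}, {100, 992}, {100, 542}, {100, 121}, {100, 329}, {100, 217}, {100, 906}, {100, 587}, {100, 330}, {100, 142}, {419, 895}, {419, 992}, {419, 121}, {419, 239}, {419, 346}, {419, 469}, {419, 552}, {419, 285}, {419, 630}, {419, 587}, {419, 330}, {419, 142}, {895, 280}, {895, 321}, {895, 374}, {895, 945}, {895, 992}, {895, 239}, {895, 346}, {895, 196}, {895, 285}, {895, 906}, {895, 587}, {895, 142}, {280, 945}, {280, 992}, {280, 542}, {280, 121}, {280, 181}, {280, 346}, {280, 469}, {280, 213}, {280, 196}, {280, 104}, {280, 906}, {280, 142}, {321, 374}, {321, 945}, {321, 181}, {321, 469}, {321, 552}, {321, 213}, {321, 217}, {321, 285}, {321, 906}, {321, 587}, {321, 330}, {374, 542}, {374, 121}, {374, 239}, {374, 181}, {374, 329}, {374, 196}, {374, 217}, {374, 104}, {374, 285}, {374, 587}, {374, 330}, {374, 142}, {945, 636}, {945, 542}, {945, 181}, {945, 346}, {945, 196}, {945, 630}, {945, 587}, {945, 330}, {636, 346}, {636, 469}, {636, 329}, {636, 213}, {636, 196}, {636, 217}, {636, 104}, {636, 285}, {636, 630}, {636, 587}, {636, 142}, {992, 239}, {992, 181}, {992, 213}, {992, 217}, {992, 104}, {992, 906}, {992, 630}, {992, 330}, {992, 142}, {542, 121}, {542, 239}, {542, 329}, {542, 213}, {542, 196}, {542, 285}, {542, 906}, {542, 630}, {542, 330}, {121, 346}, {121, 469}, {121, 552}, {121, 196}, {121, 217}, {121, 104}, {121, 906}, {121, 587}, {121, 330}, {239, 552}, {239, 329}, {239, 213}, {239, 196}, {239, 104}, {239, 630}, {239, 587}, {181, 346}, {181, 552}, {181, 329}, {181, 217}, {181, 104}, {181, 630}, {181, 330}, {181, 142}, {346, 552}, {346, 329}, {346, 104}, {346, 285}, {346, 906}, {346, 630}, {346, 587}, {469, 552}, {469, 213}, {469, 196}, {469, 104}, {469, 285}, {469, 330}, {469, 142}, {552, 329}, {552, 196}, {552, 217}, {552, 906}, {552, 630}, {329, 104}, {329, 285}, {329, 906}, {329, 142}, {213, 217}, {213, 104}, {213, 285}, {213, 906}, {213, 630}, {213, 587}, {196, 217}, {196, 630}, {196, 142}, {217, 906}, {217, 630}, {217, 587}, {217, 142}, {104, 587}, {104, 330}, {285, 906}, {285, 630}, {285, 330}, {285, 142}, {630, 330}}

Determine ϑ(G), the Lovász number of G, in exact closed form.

Vertex 217 has 14 neighbors: 100, 321, 374, 636, 992, 121, 181, 552, 213, 196, 906, 630, 587, 142.
Vertex 181 has 14 neighbors: 997, 280, 321, 374, 945, 992, 346, 552, 329, 217, 104, 630, 330, 142.
deg(121) = 14; N(121) = {100, 419, 280, 374, 542, 346, 469, 552, 196, 217, 104, 906, 587, 330}.
N(552) = {300, 997, 419, 321, 121, 239, 181, 346, 469, 329, 196, 217, 906, 630}, |N(552)| = 14.
Regular of degree 14 on 29 vertices: Paley(29): SR with (k,λ,μ)=(14,6,7).
spec(A) ≈ [14.0, 2.193, -3.193] (distinct, 3 d.p.).
λ_max=14, λ_min=-sqrt(29)/2 - 1/2; ϑ = −29·λ_min/(λ_max−λ_min) = sqrt(29).
Numerically 5.38516.

sqrt(29)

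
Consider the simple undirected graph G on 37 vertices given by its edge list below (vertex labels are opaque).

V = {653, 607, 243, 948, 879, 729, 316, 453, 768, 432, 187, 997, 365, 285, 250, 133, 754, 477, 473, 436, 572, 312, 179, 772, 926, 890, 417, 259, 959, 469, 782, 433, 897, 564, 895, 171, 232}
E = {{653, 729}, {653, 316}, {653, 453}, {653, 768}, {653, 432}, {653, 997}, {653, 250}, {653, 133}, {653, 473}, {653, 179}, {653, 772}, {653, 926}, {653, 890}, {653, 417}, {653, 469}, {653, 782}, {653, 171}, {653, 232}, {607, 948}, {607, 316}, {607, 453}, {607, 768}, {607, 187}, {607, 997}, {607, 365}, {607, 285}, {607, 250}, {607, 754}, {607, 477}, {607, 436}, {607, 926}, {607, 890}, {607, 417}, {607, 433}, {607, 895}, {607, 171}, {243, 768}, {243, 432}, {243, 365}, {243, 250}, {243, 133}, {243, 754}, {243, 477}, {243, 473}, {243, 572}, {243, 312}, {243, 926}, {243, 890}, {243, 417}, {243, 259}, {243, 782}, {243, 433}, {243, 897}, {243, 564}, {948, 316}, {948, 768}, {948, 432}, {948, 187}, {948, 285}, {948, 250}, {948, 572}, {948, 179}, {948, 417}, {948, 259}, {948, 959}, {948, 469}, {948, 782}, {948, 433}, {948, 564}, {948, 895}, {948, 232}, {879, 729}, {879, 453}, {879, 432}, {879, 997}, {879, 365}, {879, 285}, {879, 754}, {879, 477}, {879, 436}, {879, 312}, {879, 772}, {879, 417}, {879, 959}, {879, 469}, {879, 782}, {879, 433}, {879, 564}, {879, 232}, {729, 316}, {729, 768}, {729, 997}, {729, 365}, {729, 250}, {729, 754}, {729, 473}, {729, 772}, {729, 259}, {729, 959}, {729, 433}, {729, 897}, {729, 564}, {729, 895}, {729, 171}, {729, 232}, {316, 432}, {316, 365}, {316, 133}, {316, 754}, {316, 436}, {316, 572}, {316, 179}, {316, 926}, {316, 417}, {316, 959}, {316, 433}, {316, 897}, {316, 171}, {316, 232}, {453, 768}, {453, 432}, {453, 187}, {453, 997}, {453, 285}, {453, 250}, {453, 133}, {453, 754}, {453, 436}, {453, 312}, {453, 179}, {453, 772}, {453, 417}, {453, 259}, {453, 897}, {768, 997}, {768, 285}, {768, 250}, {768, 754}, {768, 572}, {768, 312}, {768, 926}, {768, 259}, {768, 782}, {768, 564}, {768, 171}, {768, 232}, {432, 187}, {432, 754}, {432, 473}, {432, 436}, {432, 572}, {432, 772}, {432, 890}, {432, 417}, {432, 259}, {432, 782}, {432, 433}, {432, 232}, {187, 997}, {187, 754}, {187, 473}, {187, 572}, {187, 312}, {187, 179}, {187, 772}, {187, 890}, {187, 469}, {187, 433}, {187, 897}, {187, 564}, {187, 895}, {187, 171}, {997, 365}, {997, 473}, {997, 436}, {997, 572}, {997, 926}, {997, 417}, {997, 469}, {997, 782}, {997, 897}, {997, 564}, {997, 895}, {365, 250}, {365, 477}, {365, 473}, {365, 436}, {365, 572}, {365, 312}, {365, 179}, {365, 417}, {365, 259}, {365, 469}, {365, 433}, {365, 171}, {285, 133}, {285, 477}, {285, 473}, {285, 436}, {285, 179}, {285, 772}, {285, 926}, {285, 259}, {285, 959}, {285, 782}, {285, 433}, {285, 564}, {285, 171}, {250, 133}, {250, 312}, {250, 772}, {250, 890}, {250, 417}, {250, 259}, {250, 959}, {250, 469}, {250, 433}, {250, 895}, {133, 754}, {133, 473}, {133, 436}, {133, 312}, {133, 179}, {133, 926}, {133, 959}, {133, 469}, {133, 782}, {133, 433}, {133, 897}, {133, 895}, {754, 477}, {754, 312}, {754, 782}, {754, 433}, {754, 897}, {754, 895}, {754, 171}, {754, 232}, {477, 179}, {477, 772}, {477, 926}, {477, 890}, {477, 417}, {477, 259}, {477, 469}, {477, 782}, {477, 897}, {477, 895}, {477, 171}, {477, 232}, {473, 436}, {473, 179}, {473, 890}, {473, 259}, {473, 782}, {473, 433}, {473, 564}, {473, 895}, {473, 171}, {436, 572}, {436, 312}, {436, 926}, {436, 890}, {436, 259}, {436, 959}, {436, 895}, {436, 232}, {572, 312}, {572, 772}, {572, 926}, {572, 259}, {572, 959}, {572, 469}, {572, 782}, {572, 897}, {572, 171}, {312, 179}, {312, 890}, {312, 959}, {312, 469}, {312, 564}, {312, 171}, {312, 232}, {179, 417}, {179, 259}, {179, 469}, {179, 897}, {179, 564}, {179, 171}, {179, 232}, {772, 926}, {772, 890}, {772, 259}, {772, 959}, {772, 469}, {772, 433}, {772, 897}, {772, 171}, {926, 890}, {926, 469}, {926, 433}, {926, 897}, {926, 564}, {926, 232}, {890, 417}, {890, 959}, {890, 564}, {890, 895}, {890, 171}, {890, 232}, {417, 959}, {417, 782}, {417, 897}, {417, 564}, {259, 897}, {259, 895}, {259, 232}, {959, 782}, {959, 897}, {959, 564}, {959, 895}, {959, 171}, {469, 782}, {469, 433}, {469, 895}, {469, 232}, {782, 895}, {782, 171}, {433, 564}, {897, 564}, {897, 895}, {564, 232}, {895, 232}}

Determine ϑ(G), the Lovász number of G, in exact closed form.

deg(772) = 18; N(772) = {653, 879, 729, 453, 432, 187, 285, 250, 477, 572, 926, 890, 259, 959, 469, 433, 897, 171}.
deg(890) = 18; N(890) = {653, 607, 243, 432, 187, 250, 477, 473, 436, 312, 772, 926, 417, 959, 564, 895, 171, 232}.
N(171) = {653, 607, 729, 316, 768, 187, 365, 285, 754, 477, 473, 572, 312, 179, 772, 890, 959, 782}, |N(171)| = 18.
Vertex 432 has 18 neighbors: 653, 243, 948, 879, 316, 453, 187, 754, 473, 436, 572, 772, 890, 417, 259, 782, 433, 232.
18-regular, N=37; Paley(37): SR with (k,λ,μ)=(18,8,9).
A has 3 distinct eigenvalues ≈ [18.0, 2.54138, -3.54138].
Lovász: ϑ = −37(-sqrt(37)/2 - 1/2)/(18+-(-sqrt(37)/2 - 1/2)) = sqrt(37).
= 6.08276253… (decimal).

sqrt(37)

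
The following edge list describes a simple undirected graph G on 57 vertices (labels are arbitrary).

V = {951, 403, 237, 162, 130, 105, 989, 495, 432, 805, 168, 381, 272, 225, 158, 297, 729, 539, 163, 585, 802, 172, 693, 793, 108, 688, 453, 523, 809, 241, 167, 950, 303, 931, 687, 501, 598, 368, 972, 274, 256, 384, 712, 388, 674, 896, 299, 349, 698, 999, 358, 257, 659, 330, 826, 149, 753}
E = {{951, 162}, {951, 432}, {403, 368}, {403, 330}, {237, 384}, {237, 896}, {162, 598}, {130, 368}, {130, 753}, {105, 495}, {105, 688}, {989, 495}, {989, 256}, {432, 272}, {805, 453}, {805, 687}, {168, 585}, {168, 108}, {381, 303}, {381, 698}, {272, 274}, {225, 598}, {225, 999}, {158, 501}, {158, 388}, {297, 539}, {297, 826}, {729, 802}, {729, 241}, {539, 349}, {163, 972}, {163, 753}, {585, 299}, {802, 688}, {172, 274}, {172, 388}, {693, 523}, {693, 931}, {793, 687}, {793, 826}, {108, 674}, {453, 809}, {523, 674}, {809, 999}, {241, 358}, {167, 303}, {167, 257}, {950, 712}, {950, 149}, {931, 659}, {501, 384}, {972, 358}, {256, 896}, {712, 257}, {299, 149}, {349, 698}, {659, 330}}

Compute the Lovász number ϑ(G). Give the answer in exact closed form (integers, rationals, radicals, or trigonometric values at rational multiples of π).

57*cos(pi/57)/(cos(pi/57) + 1)

N(388) = {158, 172}, |N(388)| = 2.
Vertex 826 has 2 neighbors: 297, 793.
N(241) = {729, 358}, |N(241)| = 2.
deg(931) = 2; N(931) = {693, 659}.
Every vertex has degree 2 (N=57); this is C_{57}, the 57-cycle.
The 29 distinct eigenvalues: [2.0, 1.987861, 1.951593, 1.891634, 1.808714, 1.703839, 1.578281, 1.433565, 1.271447, 1.093896, 0.903067, 0.701275, 0.490971, 0.274707, 0.055109, -0.165159, -0.383421, -0.59703, -0.803391, -1.0, -1.184471, -1.354563, -1.508213, -1.643556, -1.758948, -1.852988, -1.924536, -1.972723, -1.996963].
Lovász (edge-transitive): ϑ = −57·(-2*cos(pi/57))/((2)−(-2*cos(pi/57))) = 57*cos(pi/57)/(cos(pi/57) + 1).
= 28.478345… (decimal).
Check 28 ≤ 57*cos(pi/57)/(cos(pi/57) + 1) ≤ 29: both strict.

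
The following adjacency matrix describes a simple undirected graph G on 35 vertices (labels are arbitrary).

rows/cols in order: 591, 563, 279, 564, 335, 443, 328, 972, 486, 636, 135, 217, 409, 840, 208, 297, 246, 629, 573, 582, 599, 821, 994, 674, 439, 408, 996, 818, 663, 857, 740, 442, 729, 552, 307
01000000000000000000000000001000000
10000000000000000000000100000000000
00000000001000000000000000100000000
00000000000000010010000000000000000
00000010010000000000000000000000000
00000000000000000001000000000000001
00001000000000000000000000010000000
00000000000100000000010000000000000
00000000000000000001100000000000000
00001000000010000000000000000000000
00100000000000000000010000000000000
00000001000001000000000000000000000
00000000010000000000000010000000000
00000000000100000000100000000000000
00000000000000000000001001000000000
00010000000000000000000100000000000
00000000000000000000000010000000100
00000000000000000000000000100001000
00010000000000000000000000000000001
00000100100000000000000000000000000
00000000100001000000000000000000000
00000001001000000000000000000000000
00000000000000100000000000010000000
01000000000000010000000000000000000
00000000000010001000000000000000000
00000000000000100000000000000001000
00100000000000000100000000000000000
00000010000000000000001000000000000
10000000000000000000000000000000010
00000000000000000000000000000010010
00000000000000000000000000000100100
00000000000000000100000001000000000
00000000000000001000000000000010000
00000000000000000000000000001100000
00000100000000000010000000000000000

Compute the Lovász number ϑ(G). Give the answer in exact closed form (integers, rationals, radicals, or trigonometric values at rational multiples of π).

deg(439) = 2; N(439) = {409, 246}.
deg(994) = 2; N(994) = {208, 818}.
N(328) = {335, 818}, |N(328)| = 2.
deg(443) = 2; N(443) = {582, 307}.
deg(v) = 2 for all v (|V|=35); a single 35-cycle (edge-transitive).
The 18 distinct eigenvalues: [2.0, 1.968, 1.872, 1.717, 1.506, 1.247, 0.948, 0.618, 0.268, -0.09, -0.445, -0.786, -1.102, -1.382, -1.618, -1.802, -1.928, -1.992].
With N=35: ϑ(G) = 35·(-(-1)*2*cos(pi/35))/(2−(-2*cos(pi/35))) = 35*cos(pi/35)/(cos(pi/35) + 1).
= 17.4647… (decimal).
Sandwich: α(G)=17 ≤ ϑ(G)=35*cos(pi/35)/(cos(pi/35) + 1) ≤ χ(Ḡ)=18 (both strict).

35*cos(pi/35)/(cos(pi/35) + 1)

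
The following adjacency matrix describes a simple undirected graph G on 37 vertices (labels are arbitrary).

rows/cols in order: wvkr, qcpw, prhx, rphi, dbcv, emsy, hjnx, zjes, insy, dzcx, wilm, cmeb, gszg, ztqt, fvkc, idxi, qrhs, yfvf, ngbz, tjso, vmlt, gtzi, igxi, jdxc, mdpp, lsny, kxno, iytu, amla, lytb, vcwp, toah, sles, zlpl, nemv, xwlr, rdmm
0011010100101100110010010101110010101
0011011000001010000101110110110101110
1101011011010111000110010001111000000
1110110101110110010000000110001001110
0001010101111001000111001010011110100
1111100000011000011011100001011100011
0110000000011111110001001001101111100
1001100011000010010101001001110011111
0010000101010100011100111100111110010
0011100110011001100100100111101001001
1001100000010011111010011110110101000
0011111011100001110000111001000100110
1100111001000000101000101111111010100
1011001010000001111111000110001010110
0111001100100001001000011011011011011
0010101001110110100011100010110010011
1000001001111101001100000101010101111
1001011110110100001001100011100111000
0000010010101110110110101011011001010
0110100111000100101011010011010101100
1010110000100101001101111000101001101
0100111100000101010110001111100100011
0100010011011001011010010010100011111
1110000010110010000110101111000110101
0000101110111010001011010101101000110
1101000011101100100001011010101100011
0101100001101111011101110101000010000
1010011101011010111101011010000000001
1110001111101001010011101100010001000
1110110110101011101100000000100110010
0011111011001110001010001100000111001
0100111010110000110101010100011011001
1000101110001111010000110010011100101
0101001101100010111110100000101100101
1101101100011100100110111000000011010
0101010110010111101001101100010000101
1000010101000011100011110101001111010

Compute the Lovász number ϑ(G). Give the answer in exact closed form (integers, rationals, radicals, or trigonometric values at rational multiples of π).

N(cmeb) = {prhx, rphi, dbcv, emsy, hjnx, insy, dzcx, wilm, idxi, qrhs, yfvf, igxi, jdxc, mdpp, iytu, toah, nemv, xwlr}, |N(cmeb)| = 18.
deg(vmlt) = 18; N(vmlt) = {wvkr, prhx, dbcv, emsy, wilm, ztqt, idxi, ngbz, tjso, gtzi, igxi, jdxc, mdpp, amla, vcwp, zlpl, nemv, rdmm}.
deg(nemv) = 18; N(nemv) = {wvkr, qcpw, rphi, dbcv, hjnx, zjes, cmeb, gszg, ztqt, qrhs, tjso, vmlt, igxi, jdxc, mdpp, sles, zlpl, xwlr}.
N(dzcx) = {prhx, rphi, dbcv, zjes, insy, cmeb, gszg, idxi, qrhs, tjso, igxi, lsny, kxno, iytu, amla, vcwp, zlpl, rdmm}, |N(dzcx)| = 18.
18-regular, N=37; strongly regular (37,18,8,9).
The 3 distinct eigenvalues: [18.0, 2.5414, -3.5414].
−37·(-sqrt(37)/2 - 1/2) / ((18)−(-sqrt(37)/2 - 1/2)) = sqrt(37) = ϑ(G).
= 6.08276253… (decimal).

sqrt(37)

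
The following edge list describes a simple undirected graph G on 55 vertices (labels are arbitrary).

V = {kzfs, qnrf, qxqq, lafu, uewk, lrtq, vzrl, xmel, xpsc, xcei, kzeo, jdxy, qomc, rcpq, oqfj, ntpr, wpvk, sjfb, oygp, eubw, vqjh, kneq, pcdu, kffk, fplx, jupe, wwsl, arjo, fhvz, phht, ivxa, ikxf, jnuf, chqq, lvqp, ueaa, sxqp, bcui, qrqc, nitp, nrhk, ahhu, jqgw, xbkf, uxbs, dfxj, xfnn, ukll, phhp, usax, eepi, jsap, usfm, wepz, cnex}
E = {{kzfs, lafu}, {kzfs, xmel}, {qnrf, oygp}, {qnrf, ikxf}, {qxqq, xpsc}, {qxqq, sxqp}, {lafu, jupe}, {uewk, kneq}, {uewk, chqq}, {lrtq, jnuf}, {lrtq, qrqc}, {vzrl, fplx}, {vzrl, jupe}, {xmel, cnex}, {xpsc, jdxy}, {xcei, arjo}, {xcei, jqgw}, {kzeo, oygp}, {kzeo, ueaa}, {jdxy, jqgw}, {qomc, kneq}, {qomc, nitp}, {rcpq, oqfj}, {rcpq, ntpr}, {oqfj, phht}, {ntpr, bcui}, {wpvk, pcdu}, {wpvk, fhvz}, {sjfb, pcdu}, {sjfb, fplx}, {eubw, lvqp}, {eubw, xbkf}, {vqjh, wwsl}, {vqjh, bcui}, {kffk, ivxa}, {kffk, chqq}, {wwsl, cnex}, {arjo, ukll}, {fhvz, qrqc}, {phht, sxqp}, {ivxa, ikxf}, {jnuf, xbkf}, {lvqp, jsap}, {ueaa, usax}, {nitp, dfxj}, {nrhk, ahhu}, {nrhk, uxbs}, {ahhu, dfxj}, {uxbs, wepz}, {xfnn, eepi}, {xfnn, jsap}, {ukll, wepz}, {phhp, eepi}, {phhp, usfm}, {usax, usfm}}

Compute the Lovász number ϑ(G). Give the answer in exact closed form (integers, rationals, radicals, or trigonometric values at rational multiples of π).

Vertex pcdu has 2 neighbors: wpvk, sjfb.
N(rcpq) = {oqfj, ntpr}, |N(rcpq)| = 2.
Vertex sxqp has 2 neighbors: qxqq, phht.
deg(usfm) = 2; N(usfm) = {phhp, usax}.
Regular of degree 2 on 55 vertices: the odd cycle C_{55}.
A has 28 distinct eigenvalues ≈ [2.0, 1.986963, 1.948024, 1.883689, 1.794797, 1.682507, 1.548283, 1.393875, 1.221296, 1.032795, 0.83083, 0.618034, 0.397181, 0.17115, -0.057112, -0.28463, -0.508437, -0.725615, -0.933335, -1.128886, -1.309721, -1.473482, -1.618034, -1.741492, -1.842247, -1.918986, -1.970708, -1.996738].
ϑ = −N·λ_min/(λ_max−λ_min) = −55·(-2*cos(pi/55))/(2−(-2*cos(pi/55))) = 55*cos(pi/55)/(cos(pi/55) + 1).
= 27.47755688… (decimal).
Lovász sandwich 27 ≤ 55*cos(pi/55)/(cos(pi/55) + 1) ≤ 28: both strict.

55*cos(pi/55)/(cos(pi/55) + 1)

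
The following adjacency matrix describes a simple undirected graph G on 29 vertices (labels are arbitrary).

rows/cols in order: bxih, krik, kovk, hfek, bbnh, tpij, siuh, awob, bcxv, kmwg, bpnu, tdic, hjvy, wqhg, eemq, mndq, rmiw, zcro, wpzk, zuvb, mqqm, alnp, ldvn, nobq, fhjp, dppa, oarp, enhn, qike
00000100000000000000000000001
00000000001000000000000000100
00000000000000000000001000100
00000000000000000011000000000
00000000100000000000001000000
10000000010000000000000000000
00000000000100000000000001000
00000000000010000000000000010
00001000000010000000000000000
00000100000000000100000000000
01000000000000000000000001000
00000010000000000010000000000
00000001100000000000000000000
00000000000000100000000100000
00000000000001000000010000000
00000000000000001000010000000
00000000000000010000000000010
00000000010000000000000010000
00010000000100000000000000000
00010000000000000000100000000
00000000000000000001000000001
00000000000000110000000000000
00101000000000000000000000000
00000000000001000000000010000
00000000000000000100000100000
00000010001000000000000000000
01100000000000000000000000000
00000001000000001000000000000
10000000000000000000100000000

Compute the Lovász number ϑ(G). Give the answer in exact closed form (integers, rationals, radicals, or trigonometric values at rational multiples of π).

29*cos(pi/29)/(cos(pi/29) + 1)

N(krik) = {bpnu, oarp}, |N(krik)| = 2.
Vertex mndq has 2 neighbors: rmiw, alnp.
deg(eemq) = 2; N(eemq) = {wqhg, alnp}.
N(nobq) = {wqhg, fhjp}, |N(nobq)| = 2.
deg(v) = 2 for all v (|V|=29); connected 2-regular on 29 ⇒ C_{29}.
Distinct eigenvalues (to 5 d.p.): [2.0, 1.95324, 1.81515, 1.59219, 1.29477, 0.93682, 0.53506, 0.10828, -0.32356, -0.74028, -1.12237, -1.45199, -1.71371, -1.89531, -1.98828].
Lovász: ϑ = −29(-2*cos(pi/29))/(2+-(-1)*2*cos(pi/29)) = 29*cos(pi/29)/(cos(pi/29) + 1).
Numerically 14.457375.
Check 14 ≤ 29*cos(pi/29)/(cos(pi/29) + 1) ≤ 15: both strict.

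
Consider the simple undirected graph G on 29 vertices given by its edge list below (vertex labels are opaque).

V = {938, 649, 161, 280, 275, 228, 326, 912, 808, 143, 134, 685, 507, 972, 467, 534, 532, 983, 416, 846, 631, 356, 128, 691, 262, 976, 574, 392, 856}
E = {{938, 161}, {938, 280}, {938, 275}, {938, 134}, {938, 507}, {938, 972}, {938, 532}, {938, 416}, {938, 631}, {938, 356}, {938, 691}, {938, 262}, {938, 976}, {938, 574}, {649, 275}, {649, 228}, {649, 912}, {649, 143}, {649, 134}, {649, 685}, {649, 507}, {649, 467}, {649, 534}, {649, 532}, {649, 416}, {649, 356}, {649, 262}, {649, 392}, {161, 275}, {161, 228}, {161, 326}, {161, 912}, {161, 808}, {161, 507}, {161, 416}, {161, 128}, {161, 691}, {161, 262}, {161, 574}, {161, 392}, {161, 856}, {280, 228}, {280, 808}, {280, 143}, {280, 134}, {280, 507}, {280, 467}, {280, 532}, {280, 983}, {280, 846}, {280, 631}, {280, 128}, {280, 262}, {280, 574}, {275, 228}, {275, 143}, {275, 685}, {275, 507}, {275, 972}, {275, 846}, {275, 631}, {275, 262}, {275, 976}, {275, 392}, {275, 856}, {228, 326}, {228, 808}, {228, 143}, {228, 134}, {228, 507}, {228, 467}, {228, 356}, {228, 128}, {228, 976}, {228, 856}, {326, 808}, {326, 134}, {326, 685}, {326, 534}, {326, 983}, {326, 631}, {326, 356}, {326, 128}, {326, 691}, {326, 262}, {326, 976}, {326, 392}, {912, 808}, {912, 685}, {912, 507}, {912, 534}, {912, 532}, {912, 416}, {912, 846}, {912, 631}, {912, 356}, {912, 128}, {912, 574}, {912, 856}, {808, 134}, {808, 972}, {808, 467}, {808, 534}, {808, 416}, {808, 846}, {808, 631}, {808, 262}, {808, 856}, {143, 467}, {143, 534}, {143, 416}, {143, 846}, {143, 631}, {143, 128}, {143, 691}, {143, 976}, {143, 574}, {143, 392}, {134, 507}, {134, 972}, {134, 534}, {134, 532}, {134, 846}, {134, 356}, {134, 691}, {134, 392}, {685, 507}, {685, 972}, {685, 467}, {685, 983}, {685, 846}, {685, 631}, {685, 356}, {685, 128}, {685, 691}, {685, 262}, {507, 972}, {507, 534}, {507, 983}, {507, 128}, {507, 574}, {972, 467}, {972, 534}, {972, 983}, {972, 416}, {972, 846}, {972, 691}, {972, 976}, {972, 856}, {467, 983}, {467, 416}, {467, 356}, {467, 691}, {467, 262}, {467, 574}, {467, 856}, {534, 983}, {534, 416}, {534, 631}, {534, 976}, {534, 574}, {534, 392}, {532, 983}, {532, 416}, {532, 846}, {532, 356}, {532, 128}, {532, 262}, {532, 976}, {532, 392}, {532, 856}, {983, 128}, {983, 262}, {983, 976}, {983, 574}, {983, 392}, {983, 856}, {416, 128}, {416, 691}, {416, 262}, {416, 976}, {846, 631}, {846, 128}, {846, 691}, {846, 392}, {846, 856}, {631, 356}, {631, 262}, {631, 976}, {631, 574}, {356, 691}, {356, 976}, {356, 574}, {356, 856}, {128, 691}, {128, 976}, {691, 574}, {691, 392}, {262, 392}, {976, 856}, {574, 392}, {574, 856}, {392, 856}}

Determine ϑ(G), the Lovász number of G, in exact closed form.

sqrt(29)

deg(507) = 14; N(507) = {938, 649, 161, 280, 275, 228, 912, 134, 685, 972, 534, 983, 128, 574}.
Vertex 972 has 14 neighbors: 938, 275, 808, 134, 685, 507, 467, 534, 983, 416, 846, 691, 976, 856.
deg(161) = 14; N(161) = {938, 275, 228, 326, 912, 808, 507, 416, 128, 691, 262, 574, 392, 856}.
N(574) = {938, 161, 280, 912, 143, 507, 467, 534, 983, 631, 356, 691, 392, 856}, |N(574)| = 14.
14-regular, N=29; SR(29,14,6,7) — a Paley graph.
The 3 distinct eigenvalues: [14.0, 2.19258, -3.19258].
With N=29: ϑ(G) = 29·(-(-sqrt(29)/2 - 1/2))/(14−(-sqrt(29)/2 - 1/2)) = sqrt(29).
Numerically 5.385164807.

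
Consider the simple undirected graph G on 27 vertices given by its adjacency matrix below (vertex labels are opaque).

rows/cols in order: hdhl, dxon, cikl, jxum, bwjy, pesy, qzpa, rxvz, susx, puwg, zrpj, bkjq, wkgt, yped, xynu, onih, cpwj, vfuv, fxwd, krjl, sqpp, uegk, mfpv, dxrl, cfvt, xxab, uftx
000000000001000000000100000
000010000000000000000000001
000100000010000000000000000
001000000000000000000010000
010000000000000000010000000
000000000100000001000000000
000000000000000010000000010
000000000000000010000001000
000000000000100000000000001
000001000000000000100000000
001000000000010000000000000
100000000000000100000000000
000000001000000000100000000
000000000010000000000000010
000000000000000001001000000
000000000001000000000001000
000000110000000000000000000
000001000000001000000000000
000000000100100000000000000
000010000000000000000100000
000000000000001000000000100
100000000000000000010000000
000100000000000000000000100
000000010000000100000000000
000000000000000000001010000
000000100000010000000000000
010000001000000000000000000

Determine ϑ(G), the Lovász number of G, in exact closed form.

deg(qzpa) = 2; N(qzpa) = {cpwj, xxab}.
deg(dxrl) = 2; N(dxrl) = {rxvz, onih}.
deg(cikl) = 2; N(cikl) = {jxum, zrpj}.
deg(sqpp) = 2; N(sqpp) = {xynu, cfvt}.
Every vertex has degree 2 (N=27); this is C_{27}, the 27-cycle.
A has 14 distinct eigenvalues ≈ [2.0, 1.946, 1.787, 1.532, 1.194, 0.792, 0.347, -0.116, -0.574, -1.0, -1.372, -1.671, -1.879, -1.986].
With N=27: ϑ(G) = 27·(-(-1)*2*cos(pi/27))/(2−(-2*cos(pi/27))) = 27*cos(pi/27)/(cos(pi/27) + 1).
Numerically 13.4542.
13 ≤ 27*cos(pi/27)/(cos(pi/27) + 1) ≤ 14: both strict.

27*cos(pi/27)/(cos(pi/27) + 1)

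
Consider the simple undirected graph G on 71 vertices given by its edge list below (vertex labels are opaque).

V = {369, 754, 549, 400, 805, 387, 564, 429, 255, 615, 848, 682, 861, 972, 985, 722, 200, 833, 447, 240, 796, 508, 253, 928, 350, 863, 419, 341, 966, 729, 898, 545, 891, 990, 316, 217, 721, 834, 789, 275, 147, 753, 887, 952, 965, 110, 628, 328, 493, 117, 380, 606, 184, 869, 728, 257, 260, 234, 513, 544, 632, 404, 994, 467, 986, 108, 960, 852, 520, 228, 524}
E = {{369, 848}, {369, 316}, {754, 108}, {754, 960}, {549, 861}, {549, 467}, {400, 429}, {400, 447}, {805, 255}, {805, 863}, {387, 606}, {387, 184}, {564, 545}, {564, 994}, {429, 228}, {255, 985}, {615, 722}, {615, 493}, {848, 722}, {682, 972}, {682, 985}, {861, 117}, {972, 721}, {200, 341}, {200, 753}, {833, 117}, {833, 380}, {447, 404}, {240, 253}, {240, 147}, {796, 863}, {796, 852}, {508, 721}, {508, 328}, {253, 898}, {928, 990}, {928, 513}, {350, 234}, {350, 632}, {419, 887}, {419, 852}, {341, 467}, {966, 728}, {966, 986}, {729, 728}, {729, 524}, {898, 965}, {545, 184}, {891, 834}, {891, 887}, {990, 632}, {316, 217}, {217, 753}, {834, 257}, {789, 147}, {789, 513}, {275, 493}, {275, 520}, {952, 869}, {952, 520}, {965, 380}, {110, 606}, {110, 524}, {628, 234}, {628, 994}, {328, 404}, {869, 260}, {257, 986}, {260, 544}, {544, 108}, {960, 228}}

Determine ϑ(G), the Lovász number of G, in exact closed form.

71*cos(pi/71)/(cos(pi/71) + 1)

Vertex 928 has 2 neighbors: 990, 513.
N(524) = {729, 110}, |N(524)| = 2.
deg(632) = 2; N(632) = {350, 990}.
Vertex 753 has 2 neighbors: 200, 217.
G on 71 vertices is 2-regular; this is C_{71}, the 71-cycle.
spec(A) ≈ [2.0, 1.992174, 1.968756, 1.92993, 1.876, 1.807387, 1.724629, 1.628374, 1.519374, 1.398483, 1.266648, 1.124899, 0.974346, 0.816167, 0.651601, 0.481935, 0.308498, 0.132646, -0.044244, -0.220788, -0.395604, -0.567324, -0.734603, -0.896134, -1.05065, -1.196945, -1.333871, -1.460358, -1.575416, -1.678144, -1.767738, -1.843498, -1.904829, -1.951253, -1.982405, -1.998042] (distinct, 6 d.p.).
Lovász (edge-transitive): ϑ = −71·(-2*cos(pi/71))/((2)−(-2*cos(pi/71))) = 71*cos(pi/71)/(cos(pi/71) + 1).
≈ 35.48261826 (to 8 d.p.).
Sandwich: α(G)=35 ≤ ϑ(G)=71*cos(pi/71)/(cos(pi/71) + 1) ≤ χ(Ḡ)=36 (both strict).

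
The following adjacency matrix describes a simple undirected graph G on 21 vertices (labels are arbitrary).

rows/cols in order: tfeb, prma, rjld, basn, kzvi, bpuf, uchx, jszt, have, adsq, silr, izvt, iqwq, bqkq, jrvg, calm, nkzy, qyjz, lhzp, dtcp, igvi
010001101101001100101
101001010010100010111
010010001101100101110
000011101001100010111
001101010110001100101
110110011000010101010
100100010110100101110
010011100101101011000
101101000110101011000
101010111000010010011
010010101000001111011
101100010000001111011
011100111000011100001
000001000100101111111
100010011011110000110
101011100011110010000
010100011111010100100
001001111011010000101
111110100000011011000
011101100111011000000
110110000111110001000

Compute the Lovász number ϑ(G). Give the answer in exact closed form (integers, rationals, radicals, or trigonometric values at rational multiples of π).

6

N(lhzp) = {tfeb, prma, rjld, basn, kzvi, uchx, bqkq, jrvg, nkzy, qyjz}, |N(lhzp)| = 10.
N(iqwq) = {prma, rjld, basn, uchx, jszt, have, bqkq, jrvg, calm, igvi}, |N(iqwq)| = 10.
Vertex rjld has 10 neighbors: prma, kzvi, have, adsq, izvt, iqwq, calm, qyjz, lhzp, dtcp.
N(bqkq) = {bpuf, adsq, iqwq, jrvg, calm, nkzy, qyjz, lhzp, dtcp, igvi}, |N(bqkq)| = 10.
deg(v) = 10 for all v (|V|=21); this is K(7,2), the Kneser graph.
Distinct eigenvalues (to 6 d.p.): [10.0, 1.0, -4.0].
With N=21: ϑ(G) = 21·(-1*(-4))/(10−(-4)) = 6.
≈ 6.0000000 (to 7 d.p.).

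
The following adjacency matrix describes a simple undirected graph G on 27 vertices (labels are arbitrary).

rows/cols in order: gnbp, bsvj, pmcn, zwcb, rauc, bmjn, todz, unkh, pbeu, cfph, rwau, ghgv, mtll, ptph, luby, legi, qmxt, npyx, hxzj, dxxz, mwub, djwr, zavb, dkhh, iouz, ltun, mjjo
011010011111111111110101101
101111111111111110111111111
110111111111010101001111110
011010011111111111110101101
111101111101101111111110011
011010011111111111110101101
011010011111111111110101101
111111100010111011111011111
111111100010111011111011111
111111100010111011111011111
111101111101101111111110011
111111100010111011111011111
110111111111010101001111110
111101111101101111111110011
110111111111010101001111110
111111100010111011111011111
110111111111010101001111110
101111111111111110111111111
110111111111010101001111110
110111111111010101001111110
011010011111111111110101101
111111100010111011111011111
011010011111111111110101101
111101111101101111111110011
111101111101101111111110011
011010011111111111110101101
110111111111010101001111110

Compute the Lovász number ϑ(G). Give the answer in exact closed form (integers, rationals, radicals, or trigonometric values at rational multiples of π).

deg(ghgv) = 21; N(ghgv) = {gnbp, bsvj, pmcn, zwcb, rauc, bmjn, todz, rwau, mtll, ptph, luby, qmxt, npyx, hxzj, dxxz, mwub, zavb, dkhh, iouz, ltun, mjjo}.
deg(iouz) = 22; N(iouz) = {gnbp, bsvj, pmcn, zwcb, bmjn, todz, unkh, pbeu, cfph, ghgv, mtll, luby, legi, qmxt, npyx, hxzj, dxxz, mwub, djwr, zavb, ltun, mjjo}.
deg(todz) = 20; N(todz) = {bsvj, pmcn, rauc, unkh, pbeu, cfph, rwau, ghgv, mtll, ptph, luby, legi, qmxt, npyx, hxzj, dxxz, djwr, dkhh, iouz, mjjo}.
deg(legi) = 21; N(legi) = {gnbp, bsvj, pmcn, zwcb, rauc, bmjn, todz, rwau, mtll, ptph, luby, qmxt, npyx, hxzj, dxxz, mwub, zavb, dkhh, iouz, ltun, mjjo}.
Complete 5-partite, parts [7, 7, 6, 5, 2]: perfect, ϑ = α = 7.
ϑ(G) ≈ 7.00000000.
7 ≤ 7 ≤ 7: collapsed.

7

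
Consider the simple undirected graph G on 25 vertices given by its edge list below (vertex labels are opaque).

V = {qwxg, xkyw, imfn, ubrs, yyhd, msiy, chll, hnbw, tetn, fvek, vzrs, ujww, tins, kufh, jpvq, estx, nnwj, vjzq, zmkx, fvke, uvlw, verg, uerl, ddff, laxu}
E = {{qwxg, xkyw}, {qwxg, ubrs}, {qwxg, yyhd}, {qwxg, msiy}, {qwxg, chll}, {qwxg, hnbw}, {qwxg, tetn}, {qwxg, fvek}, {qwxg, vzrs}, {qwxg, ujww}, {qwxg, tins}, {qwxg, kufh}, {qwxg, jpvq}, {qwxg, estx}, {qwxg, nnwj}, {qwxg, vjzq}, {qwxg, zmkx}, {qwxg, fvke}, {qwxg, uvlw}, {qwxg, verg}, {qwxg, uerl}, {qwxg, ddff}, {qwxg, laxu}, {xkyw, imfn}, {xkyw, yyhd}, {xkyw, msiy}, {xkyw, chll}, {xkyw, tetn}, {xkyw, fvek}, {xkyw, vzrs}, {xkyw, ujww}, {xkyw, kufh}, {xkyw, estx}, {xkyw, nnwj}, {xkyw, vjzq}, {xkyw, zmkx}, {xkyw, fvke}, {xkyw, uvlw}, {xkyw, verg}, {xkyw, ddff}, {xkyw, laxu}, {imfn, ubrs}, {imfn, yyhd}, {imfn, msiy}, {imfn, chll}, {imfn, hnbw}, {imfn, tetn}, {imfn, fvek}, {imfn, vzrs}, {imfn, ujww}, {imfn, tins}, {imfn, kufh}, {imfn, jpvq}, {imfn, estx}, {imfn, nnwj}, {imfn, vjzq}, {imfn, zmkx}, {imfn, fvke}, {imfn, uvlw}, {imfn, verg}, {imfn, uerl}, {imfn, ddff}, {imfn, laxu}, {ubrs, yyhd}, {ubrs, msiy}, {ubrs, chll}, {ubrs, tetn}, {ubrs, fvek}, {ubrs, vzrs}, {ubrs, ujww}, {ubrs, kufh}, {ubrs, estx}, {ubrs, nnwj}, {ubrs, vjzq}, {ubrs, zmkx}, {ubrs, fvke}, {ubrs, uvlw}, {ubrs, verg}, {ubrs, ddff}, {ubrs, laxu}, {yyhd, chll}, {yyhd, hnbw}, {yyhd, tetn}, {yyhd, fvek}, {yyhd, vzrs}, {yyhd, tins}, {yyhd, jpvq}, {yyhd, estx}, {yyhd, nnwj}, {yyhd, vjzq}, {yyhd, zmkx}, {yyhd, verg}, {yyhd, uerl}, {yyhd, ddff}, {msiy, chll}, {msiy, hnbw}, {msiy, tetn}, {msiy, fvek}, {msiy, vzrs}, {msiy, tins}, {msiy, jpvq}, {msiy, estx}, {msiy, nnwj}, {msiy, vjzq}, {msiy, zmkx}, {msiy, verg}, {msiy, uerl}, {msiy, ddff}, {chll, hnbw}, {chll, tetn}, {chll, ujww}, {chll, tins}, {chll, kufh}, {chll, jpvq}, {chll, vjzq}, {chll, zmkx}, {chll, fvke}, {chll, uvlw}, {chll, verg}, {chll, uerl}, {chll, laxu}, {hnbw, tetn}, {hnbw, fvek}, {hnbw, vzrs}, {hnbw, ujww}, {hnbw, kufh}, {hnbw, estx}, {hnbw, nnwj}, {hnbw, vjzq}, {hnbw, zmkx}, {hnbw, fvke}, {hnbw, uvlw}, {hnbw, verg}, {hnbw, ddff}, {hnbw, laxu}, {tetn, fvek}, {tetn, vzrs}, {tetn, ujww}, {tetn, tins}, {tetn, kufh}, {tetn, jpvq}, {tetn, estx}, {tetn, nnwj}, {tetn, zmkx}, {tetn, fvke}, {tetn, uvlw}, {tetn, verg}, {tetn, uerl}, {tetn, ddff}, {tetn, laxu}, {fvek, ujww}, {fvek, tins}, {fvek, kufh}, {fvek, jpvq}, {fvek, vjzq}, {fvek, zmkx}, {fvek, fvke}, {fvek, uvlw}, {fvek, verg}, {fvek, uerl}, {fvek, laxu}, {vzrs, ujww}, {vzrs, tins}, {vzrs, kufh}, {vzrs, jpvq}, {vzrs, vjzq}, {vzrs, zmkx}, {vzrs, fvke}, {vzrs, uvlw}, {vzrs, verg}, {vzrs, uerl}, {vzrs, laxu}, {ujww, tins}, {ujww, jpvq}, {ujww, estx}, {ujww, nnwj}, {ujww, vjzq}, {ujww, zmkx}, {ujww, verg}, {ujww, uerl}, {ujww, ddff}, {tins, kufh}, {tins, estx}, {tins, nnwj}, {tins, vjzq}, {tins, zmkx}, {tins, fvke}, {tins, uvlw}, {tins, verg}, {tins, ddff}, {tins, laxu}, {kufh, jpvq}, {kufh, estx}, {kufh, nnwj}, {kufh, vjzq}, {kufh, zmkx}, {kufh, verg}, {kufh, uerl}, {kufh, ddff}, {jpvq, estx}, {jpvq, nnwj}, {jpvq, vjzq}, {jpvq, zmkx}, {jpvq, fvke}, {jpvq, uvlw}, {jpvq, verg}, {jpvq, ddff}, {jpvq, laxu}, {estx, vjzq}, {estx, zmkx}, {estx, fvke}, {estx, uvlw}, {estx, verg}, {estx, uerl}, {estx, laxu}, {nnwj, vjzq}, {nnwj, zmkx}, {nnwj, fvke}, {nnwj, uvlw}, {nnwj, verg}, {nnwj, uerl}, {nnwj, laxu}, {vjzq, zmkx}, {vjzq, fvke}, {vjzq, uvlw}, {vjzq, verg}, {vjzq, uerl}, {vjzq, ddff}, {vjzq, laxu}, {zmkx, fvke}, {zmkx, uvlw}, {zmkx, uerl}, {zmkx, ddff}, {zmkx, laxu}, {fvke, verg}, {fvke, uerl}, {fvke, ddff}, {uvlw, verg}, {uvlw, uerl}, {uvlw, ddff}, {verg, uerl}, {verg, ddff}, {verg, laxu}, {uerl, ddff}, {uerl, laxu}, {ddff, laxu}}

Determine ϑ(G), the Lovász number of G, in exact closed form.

N(ubrs) = {qwxg, imfn, yyhd, msiy, chll, tetn, fvek, vzrs, ujww, kufh, estx, nnwj, vjzq, zmkx, fvke, uvlw, verg, ddff, laxu}, |N(ubrs)| = 19.
N(tetn) = {qwxg, xkyw, imfn, ubrs, yyhd, msiy, chll, hnbw, fvek, vzrs, ujww, tins, kufh, jpvq, estx, nnwj, zmkx, fvke, uvlw, verg, uerl, ddff, laxu}, |N(tetn)| = 23.
deg(verg) = 23; N(verg) = {qwxg, xkyw, imfn, ubrs, yyhd, msiy, chll, hnbw, tetn, fvek, vzrs, ujww, tins, kufh, jpvq, estx, nnwj, vjzq, fvke, uvlw, uerl, ddff, laxu}.
Vertex imfn has 23 neighbors: xkyw, ubrs, yyhd, msiy, chll, hnbw, tetn, fvek, vzrs, ujww, tins, kufh, jpvq, estx, nnwj, vjzq, zmkx, fvke, uvlw, verg, uerl, ddff, laxu.
6 parts of sizes [7, 6, 6, 2, 2, 2]; α(G) = 7 = ϑ (perfect).
ϑ(G) ≈ 7.00000.
α=7, χ(Ḡ)=7; ϑ=7 lies between (collapsed).

7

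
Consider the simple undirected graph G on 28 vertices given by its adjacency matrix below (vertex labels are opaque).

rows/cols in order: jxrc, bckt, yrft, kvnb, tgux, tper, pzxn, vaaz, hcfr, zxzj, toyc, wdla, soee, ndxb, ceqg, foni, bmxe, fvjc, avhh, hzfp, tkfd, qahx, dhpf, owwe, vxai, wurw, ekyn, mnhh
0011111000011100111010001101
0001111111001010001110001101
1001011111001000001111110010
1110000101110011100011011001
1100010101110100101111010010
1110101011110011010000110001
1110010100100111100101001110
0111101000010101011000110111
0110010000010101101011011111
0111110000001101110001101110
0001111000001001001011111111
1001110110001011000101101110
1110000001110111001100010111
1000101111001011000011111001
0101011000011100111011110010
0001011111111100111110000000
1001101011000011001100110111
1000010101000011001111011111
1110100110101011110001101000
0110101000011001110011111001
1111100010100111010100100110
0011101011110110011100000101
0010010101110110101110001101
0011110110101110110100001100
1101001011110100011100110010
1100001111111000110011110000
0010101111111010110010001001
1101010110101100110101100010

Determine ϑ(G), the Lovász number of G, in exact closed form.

N(yrft) = {jxrc, kvnb, tper, pzxn, vaaz, hcfr, zxzj, soee, avhh, hzfp, tkfd, qahx, dhpf, owwe, ekyn}, |N(yrft)| = 15.
Vertex hzfp has 15 neighbors: bckt, yrft, tgux, pzxn, wdla, soee, foni, bmxe, fvjc, tkfd, qahx, dhpf, owwe, vxai, mnhh.
Vertex avhh has 15 neighbors: jxrc, bckt, yrft, tgux, vaaz, hcfr, toyc, soee, ceqg, foni, bmxe, fvjc, qahx, dhpf, vxai.
Vertex vaaz has 15 neighbors: bckt, yrft, kvnb, tgux, pzxn, wdla, ndxb, foni, fvjc, avhh, dhpf, owwe, wurw, ekyn, mnhh.
15-regular, N=28; this is K(8,2), the Kneser graph.
The 3 distinct eigenvalues: [15.0, 1.0, -5.0].
λ_max=15, λ_min=-5; ϑ = −28·λ_min/(λ_max−λ_min) = 7.
≈ 7.0000 (to 4 d.p.).

7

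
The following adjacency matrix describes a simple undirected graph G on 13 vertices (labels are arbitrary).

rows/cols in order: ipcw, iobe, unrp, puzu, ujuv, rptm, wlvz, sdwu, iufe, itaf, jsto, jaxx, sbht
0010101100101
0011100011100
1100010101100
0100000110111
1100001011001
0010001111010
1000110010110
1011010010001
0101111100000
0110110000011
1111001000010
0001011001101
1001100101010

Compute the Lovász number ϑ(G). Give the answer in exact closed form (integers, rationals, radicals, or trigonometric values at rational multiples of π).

N(ujuv) = {ipcw, iobe, wlvz, iufe, itaf, sbht}, |N(ujuv)| = 6.
N(wlvz) = {ipcw, ujuv, rptm, iufe, jsto, jaxx}, |N(wlvz)| = 6.
Vertex rptm has 6 neighbors: unrp, wlvz, sdwu, iufe, itaf, jaxx.
deg(jsto) = 6; N(jsto) = {ipcw, iobe, unrp, puzu, wlvz, jaxx}.
G on 13 vertices is 6-regular; strongly regular (13,6,2,3).
Distinct eigenvalues (to 3 d.p.): [6.0, 1.303, -2.303].
With N=13: ϑ(G) = 13·(-(-sqrt(13)/2 - 1/2))/(6−(-sqrt(13)/2 - 1/2)) = sqrt(13).
= 3.605551… (decimal).

sqrt(13)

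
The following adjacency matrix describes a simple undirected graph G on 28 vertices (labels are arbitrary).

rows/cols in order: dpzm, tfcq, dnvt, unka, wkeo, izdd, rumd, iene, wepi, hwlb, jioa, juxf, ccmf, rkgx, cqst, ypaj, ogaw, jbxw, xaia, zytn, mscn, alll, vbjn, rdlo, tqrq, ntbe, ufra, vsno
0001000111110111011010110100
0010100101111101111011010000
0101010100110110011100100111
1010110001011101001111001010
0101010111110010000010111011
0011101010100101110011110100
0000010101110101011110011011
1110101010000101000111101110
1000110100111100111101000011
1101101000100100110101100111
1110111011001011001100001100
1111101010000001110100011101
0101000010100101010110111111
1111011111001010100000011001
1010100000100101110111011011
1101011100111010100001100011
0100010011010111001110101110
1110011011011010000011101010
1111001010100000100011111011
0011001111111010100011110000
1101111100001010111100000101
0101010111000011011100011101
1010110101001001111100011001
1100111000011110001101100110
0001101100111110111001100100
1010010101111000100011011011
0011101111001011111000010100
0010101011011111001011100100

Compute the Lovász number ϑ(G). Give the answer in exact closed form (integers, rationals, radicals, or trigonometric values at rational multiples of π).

deg(mscn) = 15; N(mscn) = {dpzm, tfcq, unka, wkeo, izdd, rumd, iene, ccmf, cqst, ogaw, jbxw, xaia, zytn, ntbe, vsno}.
N(alll) = {tfcq, unka, izdd, iene, wepi, hwlb, cqst, ypaj, jbxw, xaia, zytn, rdlo, tqrq, ntbe, vsno}, |N(alll)| = 15.
Vertex wkeo has 15 neighbors: tfcq, unka, izdd, iene, wepi, hwlb, jioa, juxf, cqst, mscn, vbjn, rdlo, tqrq, ufra, vsno.
N(izdd) = {dnvt, unka, wkeo, rumd, wepi, jioa, rkgx, ypaj, ogaw, jbxw, mscn, alll, vbjn, rdlo, ntbe}, |N(izdd)| = 15.
Every vertex has degree 15 (N=28); this is K(8,2), the Kneser graph.
spec(A) ≈ [15.0, 1.0, -5.0] (distinct, 3 d.p.).
Lovász (edge-transitive): ϑ = −28·(-5)/((15)−(-5)) = 7.
≈ 7.00000000 (to 8 d.p.).

7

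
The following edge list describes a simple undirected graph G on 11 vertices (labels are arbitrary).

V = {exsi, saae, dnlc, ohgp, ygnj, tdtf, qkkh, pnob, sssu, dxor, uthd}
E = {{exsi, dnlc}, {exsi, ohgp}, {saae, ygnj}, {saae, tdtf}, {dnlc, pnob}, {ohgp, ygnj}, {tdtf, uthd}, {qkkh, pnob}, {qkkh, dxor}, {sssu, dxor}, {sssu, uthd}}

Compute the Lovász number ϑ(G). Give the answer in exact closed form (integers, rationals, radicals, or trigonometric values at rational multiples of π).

11*cos(pi/11)/(cos(pi/11) + 1)

Vertex dnlc has 2 neighbors: exsi, pnob.
deg(sssu) = 2; N(sssu) = {dxor, uthd}.
N(saae) = {ygnj, tdtf}, |N(saae)| = 2.
N(qkkh) = {pnob, dxor}, |N(qkkh)| = 2.
2-regular, N=11; a single 11-cycle (edge-transitive).
The 6 distinct eigenvalues: [2.0, 1.683, 0.831, -0.285, -1.31, -1.919].
Lovász: ϑ = −11(-2*cos(pi/11))/(2+-(-1)*2*cos(pi/11)) = 11*cos(pi/11)/(cos(pi/11) + 1).
ϑ(G) ≈ 5.3863029.
5 ≤ 11*cos(pi/11)/(cos(pi/11) + 1) ≤ 6: both strict.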